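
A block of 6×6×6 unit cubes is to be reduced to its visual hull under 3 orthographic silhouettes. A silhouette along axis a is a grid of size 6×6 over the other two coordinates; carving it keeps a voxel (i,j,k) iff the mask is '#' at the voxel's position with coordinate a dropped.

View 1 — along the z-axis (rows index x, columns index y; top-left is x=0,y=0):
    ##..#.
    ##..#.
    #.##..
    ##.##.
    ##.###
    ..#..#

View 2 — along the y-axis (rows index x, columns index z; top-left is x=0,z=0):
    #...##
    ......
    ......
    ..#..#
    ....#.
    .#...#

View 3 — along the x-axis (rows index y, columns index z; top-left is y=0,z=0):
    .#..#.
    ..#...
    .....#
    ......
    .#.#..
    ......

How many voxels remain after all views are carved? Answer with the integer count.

initial block: 6^3 = 216
step 1: project along z, AND mask (20/36) → |grid| = 120
step 2: project along y, AND mask (8/36) → |grid| = 26
step 3: project along x, AND mask (6/36) → |grid| = 4

remaining voxels: 4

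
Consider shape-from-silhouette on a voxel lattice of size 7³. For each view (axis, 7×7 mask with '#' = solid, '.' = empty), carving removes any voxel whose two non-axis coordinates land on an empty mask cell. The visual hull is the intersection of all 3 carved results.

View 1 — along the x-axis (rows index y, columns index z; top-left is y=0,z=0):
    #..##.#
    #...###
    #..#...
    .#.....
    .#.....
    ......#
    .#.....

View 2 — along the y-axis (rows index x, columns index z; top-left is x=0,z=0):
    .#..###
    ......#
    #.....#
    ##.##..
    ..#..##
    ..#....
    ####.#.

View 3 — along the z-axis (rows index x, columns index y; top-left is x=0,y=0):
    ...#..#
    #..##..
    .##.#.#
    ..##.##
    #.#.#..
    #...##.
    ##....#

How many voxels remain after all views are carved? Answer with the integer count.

full grid |V| = 343
step 1: project along x, AND mask (14/49) → |grid| = 98
step 2: project along y, AND mask (20/49) → |grid| = 41
step 3: project along z, AND mask (22/49) → |grid| = 16

|visual hull| = 16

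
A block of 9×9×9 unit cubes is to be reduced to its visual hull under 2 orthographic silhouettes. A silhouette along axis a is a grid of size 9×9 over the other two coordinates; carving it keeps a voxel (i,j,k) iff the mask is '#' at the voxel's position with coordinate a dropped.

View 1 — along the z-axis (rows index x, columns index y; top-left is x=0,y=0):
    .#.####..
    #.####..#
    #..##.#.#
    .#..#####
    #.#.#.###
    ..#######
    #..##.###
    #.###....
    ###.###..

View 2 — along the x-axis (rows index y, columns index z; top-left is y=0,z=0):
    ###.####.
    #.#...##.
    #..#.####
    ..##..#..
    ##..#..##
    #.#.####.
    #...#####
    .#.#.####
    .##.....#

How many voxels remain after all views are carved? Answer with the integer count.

voxel count = 261

start: 9×9×9 = 729 voxels
[1] z-view keeps 51 columns → grid now 459
[2] x-view keeps 46 columns → grid now 261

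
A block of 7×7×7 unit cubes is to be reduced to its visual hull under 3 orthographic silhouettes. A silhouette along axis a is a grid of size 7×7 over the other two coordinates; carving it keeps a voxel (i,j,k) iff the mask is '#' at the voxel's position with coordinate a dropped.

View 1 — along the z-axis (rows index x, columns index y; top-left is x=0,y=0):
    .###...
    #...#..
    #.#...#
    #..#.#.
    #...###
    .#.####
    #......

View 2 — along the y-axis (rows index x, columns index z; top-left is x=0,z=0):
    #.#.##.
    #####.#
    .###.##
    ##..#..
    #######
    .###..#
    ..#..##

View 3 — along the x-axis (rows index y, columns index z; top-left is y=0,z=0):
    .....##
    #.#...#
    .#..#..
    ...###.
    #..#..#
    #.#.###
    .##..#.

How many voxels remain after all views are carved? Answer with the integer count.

before carving: 343 voxels (7×7×7)
step 1: project along z, AND mask (21/49) → |grid| = 147
step 2: project along y, AND mask (32/49) → |grid| = 99
step 3: project along x, AND mask (21/49) → |grid| = 42

remaining voxels: 42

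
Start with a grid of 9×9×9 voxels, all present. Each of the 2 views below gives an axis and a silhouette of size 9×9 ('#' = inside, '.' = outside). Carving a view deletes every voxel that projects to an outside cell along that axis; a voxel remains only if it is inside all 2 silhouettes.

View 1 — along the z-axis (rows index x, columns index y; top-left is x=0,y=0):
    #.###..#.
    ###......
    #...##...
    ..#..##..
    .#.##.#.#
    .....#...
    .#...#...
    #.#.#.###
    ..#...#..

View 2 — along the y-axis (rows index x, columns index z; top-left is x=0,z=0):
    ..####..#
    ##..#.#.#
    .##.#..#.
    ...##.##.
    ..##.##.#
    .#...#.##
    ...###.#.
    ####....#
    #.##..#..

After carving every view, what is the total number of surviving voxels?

start: 9×9×9 = 729 voxels
V1 z: intersect with XY mask (30 set) -- 270 left
V2 y: intersect with XZ mask (40 set) -- 139 left

139 voxels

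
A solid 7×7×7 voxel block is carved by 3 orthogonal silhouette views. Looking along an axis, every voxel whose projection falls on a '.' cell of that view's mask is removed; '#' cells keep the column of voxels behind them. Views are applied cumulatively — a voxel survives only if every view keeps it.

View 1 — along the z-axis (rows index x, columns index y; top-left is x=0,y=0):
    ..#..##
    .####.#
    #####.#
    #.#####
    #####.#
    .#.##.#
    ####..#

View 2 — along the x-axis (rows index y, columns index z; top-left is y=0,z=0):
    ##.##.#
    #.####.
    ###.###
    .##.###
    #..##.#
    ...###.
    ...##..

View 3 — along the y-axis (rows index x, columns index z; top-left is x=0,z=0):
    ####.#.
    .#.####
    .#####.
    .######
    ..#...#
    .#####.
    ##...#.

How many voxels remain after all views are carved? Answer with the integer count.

start: 7×7×7 = 343 voxels
step 1: project along z, AND mask (35/49) → |grid| = 245
step 2: project along x, AND mask (30/49) → |grid| = 151
step 3: project along y, AND mask (31/49) → |grid| = 92

92 voxels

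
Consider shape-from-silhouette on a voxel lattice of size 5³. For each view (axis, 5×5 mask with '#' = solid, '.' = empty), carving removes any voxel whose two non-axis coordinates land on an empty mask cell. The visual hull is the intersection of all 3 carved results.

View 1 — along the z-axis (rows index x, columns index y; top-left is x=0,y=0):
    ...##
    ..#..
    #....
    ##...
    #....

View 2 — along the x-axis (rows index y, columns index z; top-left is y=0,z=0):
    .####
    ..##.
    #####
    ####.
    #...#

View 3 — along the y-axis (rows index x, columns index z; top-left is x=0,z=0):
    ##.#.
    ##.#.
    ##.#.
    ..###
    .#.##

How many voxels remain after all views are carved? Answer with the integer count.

voxel count = 17

before carving: 125 voxels (5×5×5)
[1] z-view keeps 7 columns → grid now 35
[2] x-view keeps 17 columns → grid now 25
[3] y-view keeps 15 columns → grid now 17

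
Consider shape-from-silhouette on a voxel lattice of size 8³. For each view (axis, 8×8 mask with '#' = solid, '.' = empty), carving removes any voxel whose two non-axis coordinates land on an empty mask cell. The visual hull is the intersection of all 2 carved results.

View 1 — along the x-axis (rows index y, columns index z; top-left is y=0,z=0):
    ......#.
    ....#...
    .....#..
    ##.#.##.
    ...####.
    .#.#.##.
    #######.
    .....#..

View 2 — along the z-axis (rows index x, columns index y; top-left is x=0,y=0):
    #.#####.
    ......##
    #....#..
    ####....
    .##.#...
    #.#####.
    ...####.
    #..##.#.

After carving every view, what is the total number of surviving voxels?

full grid |V| = 512
  1. axis=0 (YZ plane), |mask|=24  ⇒  voxels=192
  2. axis=2 (XY plane), |mask|=31  ⇒  voxels=108

108 voxels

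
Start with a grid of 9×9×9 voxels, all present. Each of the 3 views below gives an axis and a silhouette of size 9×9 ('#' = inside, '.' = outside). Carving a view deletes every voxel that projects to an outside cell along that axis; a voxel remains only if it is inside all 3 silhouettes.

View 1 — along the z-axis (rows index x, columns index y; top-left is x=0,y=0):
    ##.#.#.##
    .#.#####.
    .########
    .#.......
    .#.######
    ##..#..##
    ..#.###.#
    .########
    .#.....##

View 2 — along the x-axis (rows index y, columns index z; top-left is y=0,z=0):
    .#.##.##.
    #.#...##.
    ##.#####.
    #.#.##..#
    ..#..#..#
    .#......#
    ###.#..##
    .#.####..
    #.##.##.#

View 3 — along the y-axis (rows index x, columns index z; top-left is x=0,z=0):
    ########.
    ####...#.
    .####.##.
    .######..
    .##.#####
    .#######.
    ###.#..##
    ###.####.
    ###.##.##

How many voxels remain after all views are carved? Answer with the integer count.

|visual hull| = 163

initial block: 9^3 = 729
  1. axis=2 (XY plane), |mask|=49  ⇒  voxels=441
  2. axis=0 (YZ plane), |mask|=43  ⇒  voxels=225
  3. axis=1 (XZ plane), |mask|=59  ⇒  voxels=163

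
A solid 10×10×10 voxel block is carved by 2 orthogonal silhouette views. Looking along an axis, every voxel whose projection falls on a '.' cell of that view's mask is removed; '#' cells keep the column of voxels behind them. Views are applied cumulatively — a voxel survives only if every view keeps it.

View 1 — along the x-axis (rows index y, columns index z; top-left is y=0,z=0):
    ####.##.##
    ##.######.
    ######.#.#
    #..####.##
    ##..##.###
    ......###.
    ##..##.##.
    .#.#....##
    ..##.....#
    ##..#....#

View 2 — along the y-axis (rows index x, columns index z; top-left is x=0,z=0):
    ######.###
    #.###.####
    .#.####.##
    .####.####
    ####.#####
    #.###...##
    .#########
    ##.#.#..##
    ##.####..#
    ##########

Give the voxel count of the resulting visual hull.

remaining voxels: 467

before carving: 1000 voxels (10×10×10)
step 1: project along x, AND mask (58/100) → |grid| = 580
step 2: project along y, AND mask (79/100) → |grid| = 467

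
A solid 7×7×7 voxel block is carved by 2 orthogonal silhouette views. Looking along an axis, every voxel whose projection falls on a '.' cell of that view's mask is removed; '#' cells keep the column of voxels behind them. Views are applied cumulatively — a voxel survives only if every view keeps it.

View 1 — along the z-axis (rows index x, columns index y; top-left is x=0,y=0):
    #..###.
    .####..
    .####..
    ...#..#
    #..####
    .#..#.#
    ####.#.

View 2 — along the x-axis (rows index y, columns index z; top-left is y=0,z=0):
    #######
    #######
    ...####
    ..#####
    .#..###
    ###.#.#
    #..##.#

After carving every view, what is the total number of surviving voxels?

start: 7×7×7 = 343 voxels
step 1: project along z, AND mask (27/49) → |grid| = 189
step 2: project along x, AND mask (36/49) → |grid| = 138

138 voxels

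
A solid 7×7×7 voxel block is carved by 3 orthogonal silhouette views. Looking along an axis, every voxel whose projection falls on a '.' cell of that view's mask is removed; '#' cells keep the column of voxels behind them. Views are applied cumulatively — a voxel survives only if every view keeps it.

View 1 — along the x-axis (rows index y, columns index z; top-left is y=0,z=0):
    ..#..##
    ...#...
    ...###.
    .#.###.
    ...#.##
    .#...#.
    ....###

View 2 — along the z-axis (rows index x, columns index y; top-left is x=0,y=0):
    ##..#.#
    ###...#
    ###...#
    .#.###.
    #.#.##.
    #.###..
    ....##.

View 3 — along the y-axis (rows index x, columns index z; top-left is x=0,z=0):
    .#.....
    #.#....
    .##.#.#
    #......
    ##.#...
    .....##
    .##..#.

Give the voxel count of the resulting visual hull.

start: 7×7×7 = 343 voxels
carve view 1 (along x, YZ-mask fill 19/49): 133 voxels remain
carve view 2 (along z, XY-mask fill 26/49): 69 voxels remain
carve view 3 (along y, XZ-mask fill 16/49): 18 voxels remain

|visual hull| = 18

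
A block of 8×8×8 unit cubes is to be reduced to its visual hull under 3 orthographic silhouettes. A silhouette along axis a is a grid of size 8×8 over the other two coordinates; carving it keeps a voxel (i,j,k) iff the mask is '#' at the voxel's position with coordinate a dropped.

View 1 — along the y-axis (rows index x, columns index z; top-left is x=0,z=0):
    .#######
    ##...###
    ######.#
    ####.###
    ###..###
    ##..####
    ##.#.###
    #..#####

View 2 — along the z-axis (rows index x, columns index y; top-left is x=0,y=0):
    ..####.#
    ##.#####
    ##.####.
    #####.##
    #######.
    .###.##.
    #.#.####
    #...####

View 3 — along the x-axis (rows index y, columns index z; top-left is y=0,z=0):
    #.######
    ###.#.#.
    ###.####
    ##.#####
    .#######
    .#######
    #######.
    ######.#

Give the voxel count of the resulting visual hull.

start: 8×8×8 = 512 voxels
[1] y-view keeps 50 columns → grid now 400
[2] z-view keeps 48 columns → grid now 299
[3] x-view keeps 54 columns → grid now 251

251 voxels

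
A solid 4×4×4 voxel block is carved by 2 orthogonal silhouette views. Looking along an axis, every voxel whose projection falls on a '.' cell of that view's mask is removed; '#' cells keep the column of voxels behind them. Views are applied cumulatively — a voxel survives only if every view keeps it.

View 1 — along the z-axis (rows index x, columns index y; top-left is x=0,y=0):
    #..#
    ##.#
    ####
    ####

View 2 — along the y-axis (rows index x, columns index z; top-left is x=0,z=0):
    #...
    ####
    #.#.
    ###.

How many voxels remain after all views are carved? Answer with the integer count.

voxel count = 34

full grid |V| = 64
  1. axis=2 (XY plane), |mask|=13  ⇒  voxels=52
  2. axis=1 (XZ plane), |mask|=10  ⇒  voxels=34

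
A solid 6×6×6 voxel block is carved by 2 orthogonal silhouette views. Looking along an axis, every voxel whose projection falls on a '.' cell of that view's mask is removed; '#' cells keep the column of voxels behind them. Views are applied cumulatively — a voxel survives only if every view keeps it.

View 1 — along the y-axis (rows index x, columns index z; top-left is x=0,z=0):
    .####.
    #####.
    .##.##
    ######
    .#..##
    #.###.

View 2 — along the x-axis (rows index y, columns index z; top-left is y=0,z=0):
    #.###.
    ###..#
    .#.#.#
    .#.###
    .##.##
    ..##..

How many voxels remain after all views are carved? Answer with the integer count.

remaining voxels: 92

initial block: 6^3 = 216
after view 1 [y-axis, 26 of 36 cells solid] → remaining = 156
after view 2 [x-axis, 21 of 36 cells solid] → remaining = 92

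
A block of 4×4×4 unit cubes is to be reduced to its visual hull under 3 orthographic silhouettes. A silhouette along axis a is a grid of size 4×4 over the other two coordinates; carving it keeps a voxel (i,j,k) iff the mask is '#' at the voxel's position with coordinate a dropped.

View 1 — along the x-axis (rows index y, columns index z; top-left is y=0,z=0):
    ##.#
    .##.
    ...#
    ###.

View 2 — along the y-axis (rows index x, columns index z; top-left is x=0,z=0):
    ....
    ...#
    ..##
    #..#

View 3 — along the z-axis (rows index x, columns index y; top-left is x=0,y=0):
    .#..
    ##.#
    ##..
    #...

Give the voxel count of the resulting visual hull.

remaining voxels: 5

full grid |V| = 64
V1 x: intersect with YZ mask (9 set) -- 36 left
V2 y: intersect with XZ mask (5 set) -- 10 left
V3 z: intersect with XY mask (7 set) -- 5 left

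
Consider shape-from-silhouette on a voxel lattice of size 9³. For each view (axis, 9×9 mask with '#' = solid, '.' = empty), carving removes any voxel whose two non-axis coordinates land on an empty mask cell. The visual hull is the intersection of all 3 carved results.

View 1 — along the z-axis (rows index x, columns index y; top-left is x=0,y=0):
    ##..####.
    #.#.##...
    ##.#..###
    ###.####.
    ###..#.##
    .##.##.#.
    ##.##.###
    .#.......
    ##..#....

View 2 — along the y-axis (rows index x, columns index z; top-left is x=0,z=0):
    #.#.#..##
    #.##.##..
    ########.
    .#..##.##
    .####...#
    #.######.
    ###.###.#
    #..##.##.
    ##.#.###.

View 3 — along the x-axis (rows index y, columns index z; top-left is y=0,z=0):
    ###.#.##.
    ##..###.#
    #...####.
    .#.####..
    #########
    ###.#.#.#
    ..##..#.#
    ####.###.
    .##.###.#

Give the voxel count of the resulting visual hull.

initial block: 9^3 = 729
[1] z-view keeps 45 columns → grid now 405
[2] y-view keeps 53 columns → grid now 270
[3] x-view keeps 54 columns → grid now 185

voxel count = 185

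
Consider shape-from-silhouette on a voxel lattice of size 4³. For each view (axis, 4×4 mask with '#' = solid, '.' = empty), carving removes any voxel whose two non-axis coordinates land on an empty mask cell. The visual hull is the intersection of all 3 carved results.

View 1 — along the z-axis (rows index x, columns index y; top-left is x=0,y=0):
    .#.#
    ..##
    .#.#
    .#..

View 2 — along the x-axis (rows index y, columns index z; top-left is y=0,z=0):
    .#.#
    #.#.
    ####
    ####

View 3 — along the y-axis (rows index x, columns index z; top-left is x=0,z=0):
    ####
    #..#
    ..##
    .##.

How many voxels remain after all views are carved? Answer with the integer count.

|visual hull| = 14

initial block: 4^3 = 64
step 1: project along z, AND mask (7/16) → |grid| = 28
step 2: project along x, AND mask (12/16) → |grid| = 22
step 3: project along y, AND mask (10/16) → |grid| = 14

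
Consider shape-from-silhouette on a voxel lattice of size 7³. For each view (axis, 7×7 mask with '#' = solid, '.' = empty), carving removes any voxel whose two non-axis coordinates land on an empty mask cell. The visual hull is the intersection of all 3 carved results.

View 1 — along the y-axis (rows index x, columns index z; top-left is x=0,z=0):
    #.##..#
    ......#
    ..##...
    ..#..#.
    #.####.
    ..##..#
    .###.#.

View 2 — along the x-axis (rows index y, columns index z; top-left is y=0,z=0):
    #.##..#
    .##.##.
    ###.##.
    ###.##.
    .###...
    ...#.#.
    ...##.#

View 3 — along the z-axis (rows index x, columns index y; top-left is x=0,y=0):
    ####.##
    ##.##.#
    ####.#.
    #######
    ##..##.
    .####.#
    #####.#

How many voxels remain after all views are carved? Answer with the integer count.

full grid |V| = 343
carve view 1 (along y, XZ-mask fill 21/49): 147 voxels remain
carve view 2 (along x, YZ-mask fill 26/49): 82 voxels remain
carve view 3 (along z, XY-mask fill 38/49): 61 voxels remain

voxel count = 61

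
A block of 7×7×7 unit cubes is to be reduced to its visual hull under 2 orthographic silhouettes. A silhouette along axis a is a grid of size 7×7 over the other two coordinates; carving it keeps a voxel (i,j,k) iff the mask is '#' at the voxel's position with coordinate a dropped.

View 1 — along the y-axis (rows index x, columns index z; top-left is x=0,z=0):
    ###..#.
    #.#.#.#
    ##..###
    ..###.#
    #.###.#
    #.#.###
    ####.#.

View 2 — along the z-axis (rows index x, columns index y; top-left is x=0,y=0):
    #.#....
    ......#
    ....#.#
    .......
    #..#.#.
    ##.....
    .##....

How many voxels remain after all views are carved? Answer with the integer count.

|visual hull| = 57

full grid |V| = 343
step 1: project along y, AND mask (32/49) → |grid| = 224
step 2: project along z, AND mask (12/49) → |grid| = 57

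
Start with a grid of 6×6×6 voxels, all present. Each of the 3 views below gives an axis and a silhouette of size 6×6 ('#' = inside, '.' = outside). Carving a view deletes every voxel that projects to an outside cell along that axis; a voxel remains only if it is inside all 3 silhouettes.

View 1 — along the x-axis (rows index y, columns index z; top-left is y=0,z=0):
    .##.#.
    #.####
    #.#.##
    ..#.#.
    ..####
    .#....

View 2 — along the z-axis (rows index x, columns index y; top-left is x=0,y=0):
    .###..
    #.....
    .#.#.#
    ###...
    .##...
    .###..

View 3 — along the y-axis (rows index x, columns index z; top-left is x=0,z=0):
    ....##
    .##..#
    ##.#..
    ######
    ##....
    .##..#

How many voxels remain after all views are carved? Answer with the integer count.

initial block: 6^3 = 216
carve view 1 (along x, YZ-mask fill 19/36): 114 voxels remain
carve view 2 (along z, XY-mask fill 15/36): 54 voxels remain
carve view 3 (along y, XZ-mask fill 19/36): 29 voxels remain

|visual hull| = 29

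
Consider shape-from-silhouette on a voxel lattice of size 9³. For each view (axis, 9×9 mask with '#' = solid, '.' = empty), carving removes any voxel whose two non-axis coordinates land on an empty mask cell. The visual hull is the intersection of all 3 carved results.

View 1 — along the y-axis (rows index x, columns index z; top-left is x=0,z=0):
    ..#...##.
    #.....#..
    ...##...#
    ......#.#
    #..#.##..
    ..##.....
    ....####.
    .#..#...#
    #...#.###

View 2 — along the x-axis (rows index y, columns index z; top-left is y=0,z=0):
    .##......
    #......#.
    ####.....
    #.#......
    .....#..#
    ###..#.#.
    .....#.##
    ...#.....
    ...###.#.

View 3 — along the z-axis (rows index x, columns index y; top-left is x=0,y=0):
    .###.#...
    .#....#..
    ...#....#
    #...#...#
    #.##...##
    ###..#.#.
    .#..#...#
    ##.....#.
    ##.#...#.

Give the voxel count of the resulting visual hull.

voxel count = 29

start: 9×9×9 = 729 voxels
carve view 1 (along y, XZ-mask fill 28/81): 252 voxels remain
carve view 2 (along x, YZ-mask fill 25/81): 64 voxels remain
carve view 3 (along z, XY-mask fill 31/81): 29 voxels remain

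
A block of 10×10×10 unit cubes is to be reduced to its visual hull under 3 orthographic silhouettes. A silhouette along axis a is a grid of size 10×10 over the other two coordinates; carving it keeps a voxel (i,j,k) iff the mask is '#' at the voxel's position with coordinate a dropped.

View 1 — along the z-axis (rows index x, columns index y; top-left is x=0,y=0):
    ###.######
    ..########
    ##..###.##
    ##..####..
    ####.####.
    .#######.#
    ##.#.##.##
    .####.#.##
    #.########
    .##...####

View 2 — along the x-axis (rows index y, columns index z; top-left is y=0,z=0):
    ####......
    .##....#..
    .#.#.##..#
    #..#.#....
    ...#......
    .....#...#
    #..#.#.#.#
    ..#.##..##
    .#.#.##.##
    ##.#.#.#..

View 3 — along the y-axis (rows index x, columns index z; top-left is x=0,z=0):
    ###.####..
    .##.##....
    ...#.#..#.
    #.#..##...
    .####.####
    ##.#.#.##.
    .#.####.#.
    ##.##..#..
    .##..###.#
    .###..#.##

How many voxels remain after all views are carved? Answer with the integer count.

voxel count = 170

before carving: 1000 voxels (10×10×10)
  1. axis=2 (XY plane), |mask|=75  ⇒  voxels=750
  2. axis=0 (YZ plane), |mask|=39  ⇒  voxels=297
  3. axis=1 (XZ plane), |mask|=55  ⇒  voxels=170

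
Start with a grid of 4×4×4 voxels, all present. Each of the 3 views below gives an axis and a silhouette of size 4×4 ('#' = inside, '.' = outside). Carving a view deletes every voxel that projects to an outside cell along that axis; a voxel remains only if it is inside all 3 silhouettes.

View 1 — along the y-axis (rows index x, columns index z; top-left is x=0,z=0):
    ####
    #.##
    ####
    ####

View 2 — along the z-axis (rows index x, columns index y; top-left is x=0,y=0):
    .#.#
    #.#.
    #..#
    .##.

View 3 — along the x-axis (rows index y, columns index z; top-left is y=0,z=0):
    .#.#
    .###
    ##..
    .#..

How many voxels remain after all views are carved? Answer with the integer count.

|visual hull| = 14

initial block: 4^3 = 64
  1. axis=1 (XZ plane), |mask|=15  ⇒  voxels=60
  2. axis=2 (XY plane), |mask|=8  ⇒  voxels=30
  3. axis=0 (YZ plane), |mask|=8  ⇒  voxels=14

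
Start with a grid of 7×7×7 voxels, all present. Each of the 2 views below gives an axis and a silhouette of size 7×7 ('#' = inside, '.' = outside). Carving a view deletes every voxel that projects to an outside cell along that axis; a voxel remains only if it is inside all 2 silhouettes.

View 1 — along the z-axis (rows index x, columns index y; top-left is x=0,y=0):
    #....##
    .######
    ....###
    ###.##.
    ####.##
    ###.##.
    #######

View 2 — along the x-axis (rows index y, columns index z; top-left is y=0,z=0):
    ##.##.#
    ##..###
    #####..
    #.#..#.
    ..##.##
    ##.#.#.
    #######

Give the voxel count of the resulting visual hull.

remaining voxels: 167

before carving: 343 voxels (7×7×7)
[1] z-view keeps 35 columns → grid now 245
[2] x-view keeps 33 columns → grid now 167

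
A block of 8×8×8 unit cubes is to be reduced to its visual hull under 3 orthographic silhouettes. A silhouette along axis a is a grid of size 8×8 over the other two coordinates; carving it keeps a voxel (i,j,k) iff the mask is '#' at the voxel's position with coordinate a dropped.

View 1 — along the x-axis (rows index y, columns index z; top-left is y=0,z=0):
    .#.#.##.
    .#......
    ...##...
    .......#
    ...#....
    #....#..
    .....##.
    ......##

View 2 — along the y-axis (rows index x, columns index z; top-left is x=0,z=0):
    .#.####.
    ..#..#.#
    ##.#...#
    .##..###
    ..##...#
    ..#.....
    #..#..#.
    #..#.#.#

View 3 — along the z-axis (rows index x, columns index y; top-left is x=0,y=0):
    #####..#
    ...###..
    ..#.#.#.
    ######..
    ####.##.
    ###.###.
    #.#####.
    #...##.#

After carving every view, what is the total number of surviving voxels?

start: 8×8×8 = 512 voxels
after view 1 [x-axis, 15 of 64 cells solid] → remaining = 120
after view 2 [y-axis, 28 of 64 cells solid] → remaining = 56
after view 3 [z-axis, 40 of 64 cells solid] → remaining = 34

remaining voxels: 34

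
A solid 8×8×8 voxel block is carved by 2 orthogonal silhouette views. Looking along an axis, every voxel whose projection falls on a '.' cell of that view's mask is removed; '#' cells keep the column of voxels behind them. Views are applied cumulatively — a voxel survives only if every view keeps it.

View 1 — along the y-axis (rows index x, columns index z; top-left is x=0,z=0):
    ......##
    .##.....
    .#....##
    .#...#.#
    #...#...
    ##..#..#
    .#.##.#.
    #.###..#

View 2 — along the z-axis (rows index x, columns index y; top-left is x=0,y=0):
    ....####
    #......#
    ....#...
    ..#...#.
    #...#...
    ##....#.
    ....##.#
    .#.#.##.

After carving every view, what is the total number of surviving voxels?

|visual hull| = 69

before carving: 512 voxels (8×8×8)
[1] y-view keeps 25 columns → grid now 200
[2] z-view keeps 21 columns → grid now 69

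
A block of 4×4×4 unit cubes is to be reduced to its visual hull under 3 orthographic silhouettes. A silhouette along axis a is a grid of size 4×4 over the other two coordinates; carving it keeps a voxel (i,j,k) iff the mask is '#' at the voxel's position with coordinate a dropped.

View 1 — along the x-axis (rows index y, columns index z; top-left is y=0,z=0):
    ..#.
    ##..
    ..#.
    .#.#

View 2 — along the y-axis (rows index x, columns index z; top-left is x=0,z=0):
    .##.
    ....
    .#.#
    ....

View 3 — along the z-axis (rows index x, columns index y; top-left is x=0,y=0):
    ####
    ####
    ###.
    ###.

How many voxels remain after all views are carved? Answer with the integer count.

before carving: 64 voxels (4×4×4)
step 1: project along x, AND mask (6/16) → |grid| = 24
step 2: project along y, AND mask (4/16) → |grid| = 7
step 3: project along z, AND mask (14/16) → |grid| = 5

|visual hull| = 5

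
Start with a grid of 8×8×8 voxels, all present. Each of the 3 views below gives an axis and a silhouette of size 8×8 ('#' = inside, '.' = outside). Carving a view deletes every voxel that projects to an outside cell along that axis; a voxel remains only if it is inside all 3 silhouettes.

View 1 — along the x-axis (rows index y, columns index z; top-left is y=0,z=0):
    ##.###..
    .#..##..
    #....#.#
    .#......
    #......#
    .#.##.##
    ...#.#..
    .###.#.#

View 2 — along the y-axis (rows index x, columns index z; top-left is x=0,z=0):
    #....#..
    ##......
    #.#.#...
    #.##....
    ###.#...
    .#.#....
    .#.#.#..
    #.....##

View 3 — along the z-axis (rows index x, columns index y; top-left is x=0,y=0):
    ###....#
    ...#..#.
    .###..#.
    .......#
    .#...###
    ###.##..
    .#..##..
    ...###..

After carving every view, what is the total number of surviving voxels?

30 voxels

before carving: 512 voxels (8×8×8)
[1] x-view keeps 26 columns → grid now 208
[2] y-view keeps 22 columns → grid now 74
[3] z-view keeps 26 columns → grid now 30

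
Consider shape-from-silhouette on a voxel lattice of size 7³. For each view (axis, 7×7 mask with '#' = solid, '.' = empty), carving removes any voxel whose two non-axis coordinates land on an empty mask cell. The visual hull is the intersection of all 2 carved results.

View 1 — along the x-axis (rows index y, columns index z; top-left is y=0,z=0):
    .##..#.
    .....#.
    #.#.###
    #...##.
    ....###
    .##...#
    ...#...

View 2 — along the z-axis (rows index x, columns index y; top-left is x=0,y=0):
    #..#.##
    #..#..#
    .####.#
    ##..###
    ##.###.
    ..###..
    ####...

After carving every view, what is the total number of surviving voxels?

77 voxels

initial block: 7^3 = 343
carve view 1 (along x, YZ-mask fill 19/49): 133 voxels remain
carve view 2 (along z, XY-mask fill 29/49): 77 voxels remain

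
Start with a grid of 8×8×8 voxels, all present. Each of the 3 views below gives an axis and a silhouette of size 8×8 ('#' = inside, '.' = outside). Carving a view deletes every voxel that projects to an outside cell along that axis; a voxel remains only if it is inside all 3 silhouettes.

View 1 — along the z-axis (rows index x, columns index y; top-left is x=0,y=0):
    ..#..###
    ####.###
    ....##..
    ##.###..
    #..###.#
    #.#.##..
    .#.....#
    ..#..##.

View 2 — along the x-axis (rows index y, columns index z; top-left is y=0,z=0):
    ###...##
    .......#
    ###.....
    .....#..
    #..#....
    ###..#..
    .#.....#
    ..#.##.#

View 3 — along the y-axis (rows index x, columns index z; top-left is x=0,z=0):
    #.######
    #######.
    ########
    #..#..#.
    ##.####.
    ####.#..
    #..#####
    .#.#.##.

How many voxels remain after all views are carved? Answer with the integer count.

before carving: 512 voxels (8×8×8)
step 1: project along z, AND mask (32/64) → |grid| = 256
step 2: project along x, AND mask (22/64) → |grid| = 96
step 3: project along y, AND mask (46/64) → |grid| = 68

remaining voxels: 68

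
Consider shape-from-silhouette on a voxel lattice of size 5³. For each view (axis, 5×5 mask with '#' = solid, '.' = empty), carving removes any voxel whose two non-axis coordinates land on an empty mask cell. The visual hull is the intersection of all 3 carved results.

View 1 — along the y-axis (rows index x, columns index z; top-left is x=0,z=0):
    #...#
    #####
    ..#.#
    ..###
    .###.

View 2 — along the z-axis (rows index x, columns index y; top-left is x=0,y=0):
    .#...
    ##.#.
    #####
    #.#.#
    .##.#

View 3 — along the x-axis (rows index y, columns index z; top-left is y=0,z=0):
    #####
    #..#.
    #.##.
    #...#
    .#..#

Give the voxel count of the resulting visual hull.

|visual hull| = 25

full grid |V| = 125
carve view 1 (along y, XZ-mask fill 15/25): 75 voxels remain
carve view 2 (along z, XY-mask fill 15/25): 45 voxels remain
carve view 3 (along x, YZ-mask fill 14/25): 25 voxels remain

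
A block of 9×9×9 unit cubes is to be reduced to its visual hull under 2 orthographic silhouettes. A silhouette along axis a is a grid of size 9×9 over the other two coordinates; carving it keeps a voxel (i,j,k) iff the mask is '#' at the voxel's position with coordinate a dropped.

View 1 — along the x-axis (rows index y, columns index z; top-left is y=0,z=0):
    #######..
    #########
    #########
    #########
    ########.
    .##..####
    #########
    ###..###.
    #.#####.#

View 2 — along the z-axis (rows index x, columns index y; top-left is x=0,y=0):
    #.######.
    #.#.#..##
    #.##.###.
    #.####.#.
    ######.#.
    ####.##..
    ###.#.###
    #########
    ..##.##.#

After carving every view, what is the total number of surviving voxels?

start: 9×9×9 = 729 voxels
[1] x-view keeps 70 columns → grid now 630
[2] z-view keeps 58 columns → grid now 450

|visual hull| = 450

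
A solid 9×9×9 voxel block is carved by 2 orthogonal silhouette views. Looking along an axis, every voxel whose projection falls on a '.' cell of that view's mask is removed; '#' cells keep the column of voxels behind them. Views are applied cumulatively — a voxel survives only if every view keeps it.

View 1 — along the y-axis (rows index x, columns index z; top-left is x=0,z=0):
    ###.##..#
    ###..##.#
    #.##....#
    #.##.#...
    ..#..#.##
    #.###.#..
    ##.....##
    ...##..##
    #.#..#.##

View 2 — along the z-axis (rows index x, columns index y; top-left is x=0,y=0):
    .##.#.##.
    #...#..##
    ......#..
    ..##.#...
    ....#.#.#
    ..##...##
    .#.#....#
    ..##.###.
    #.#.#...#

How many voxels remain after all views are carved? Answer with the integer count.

full grid |V| = 729
  1. axis=1 (XZ plane), |mask|=42  ⇒  voxels=378
  2. axis=2 (XY plane), |mask|=32  ⇒  voxels=154

154 voxels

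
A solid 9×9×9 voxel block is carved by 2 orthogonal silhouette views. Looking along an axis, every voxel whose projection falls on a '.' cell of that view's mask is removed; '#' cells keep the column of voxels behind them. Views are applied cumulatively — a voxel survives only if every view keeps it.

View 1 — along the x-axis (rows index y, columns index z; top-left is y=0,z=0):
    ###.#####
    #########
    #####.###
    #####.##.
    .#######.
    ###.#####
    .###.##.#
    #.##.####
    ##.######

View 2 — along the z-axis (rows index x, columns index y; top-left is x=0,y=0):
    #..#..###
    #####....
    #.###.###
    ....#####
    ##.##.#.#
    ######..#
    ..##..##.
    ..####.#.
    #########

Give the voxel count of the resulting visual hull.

voxel count = 395

initial block: 9^3 = 729
after view 1 [x-axis, 68 of 81 cells solid] → remaining = 612
after view 2 [z-axis, 53 of 81 cells solid] → remaining = 395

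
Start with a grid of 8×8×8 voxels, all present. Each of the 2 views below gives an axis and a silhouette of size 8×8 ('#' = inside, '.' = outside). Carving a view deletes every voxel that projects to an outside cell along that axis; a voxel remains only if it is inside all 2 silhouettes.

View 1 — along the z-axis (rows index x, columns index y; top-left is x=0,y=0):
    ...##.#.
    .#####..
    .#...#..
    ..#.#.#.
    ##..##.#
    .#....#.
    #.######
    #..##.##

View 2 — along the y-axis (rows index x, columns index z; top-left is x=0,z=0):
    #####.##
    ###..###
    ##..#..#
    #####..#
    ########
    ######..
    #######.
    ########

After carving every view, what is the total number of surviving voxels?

before carving: 512 voxels (8×8×8)
carve view 1 (along z, XY-mask fill 32/64): 256 voxels remain
carve view 2 (along y, XZ-mask fill 52/64): 218 voxels remain

218 voxels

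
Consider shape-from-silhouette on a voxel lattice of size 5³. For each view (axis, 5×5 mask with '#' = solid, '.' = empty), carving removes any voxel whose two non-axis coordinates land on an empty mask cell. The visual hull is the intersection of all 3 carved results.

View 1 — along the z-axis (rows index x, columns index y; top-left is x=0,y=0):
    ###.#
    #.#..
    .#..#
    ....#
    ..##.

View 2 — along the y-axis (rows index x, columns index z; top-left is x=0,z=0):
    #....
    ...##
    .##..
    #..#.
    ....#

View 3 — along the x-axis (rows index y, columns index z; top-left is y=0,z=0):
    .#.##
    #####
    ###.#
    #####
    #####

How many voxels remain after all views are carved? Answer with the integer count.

full grid |V| = 125
  1. axis=2 (XY plane), |mask|=11  ⇒  voxels=55
  2. axis=1 (XZ plane), |mask|=8  ⇒  voxels=16
  3. axis=0 (YZ plane), |mask|=22  ⇒  voxels=14

14 voxels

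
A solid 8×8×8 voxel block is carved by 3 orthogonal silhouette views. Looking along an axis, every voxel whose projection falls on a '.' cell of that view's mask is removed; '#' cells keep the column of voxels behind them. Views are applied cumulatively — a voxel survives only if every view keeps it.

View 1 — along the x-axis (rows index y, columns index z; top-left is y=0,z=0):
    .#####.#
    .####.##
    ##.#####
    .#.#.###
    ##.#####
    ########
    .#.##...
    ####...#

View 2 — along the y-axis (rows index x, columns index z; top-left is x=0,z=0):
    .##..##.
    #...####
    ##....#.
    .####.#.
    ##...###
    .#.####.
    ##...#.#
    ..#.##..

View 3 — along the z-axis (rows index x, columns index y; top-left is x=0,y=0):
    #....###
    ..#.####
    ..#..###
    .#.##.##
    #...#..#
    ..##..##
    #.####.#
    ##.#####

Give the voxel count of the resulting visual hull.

remaining voxels: 114

before carving: 512 voxels (8×8×8)
V1 x: intersect with YZ mask (47 set) -- 376 left
V2 y: intersect with XZ mask (34 set) -- 197 left
V3 z: intersect with XY mask (38 set) -- 114 left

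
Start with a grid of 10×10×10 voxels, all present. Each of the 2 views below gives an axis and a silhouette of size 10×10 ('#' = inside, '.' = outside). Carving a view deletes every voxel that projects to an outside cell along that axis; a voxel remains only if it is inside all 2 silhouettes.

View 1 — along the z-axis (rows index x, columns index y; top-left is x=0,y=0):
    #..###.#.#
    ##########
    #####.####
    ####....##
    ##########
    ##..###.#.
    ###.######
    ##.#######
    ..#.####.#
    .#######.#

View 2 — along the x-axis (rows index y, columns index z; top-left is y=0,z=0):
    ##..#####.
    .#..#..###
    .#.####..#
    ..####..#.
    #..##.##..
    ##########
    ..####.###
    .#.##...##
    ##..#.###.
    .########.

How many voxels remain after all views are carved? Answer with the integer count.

before carving: 1000 voxels (10×10×10)
carve view 1 (along z, XY-mask fill 79/100): 790 voxels remain
carve view 2 (along x, YZ-mask fill 64/100): 508 voxels remain

508 voxels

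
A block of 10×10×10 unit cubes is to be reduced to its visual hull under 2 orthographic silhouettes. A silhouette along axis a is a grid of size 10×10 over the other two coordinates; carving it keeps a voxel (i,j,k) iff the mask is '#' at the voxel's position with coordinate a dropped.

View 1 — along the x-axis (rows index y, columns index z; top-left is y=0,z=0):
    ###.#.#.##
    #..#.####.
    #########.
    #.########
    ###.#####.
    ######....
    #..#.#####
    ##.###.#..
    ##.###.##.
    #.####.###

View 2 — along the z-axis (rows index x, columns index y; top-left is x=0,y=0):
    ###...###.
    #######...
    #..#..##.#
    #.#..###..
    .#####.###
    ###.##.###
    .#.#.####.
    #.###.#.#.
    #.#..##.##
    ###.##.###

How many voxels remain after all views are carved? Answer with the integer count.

initial block: 10^3 = 1000
carve view 1 (along x, YZ-mask fill 73/100): 730 voxels remain
carve view 2 (along z, XY-mask fill 65/100): 471 voxels remain

|visual hull| = 471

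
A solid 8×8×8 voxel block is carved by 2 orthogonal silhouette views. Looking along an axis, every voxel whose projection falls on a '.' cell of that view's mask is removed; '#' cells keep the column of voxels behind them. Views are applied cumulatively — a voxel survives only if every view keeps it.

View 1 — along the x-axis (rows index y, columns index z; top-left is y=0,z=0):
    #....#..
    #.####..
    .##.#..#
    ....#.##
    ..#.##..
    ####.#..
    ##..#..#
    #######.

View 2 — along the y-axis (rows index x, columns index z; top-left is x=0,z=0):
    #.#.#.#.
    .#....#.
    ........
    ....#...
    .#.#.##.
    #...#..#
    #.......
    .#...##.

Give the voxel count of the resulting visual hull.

full grid |V| = 512
[1] x-view keeps 33 columns → grid now 264
[2] y-view keeps 18 columns → grid now 74

remaining voxels: 74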